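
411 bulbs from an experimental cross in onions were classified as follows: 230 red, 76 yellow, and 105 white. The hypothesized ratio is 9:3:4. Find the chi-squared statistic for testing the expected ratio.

0.070

Expected counts for N = 411 under a 9:3:4 ratio (total parts = 16):
  red: 411 × 9/16 = 231.1875
  yellow: 411 × 3/16 = 77.0625
  white: 411 × 4/16 = 102.75
χ² = Σ (O − E)² / E
  red: (230 − 231.1875)² / 231.1875 = 0.0061
  yellow: (76 − 77.0625)² / 77.0625 = 0.0146
  white: (105 − 102.75)² / 102.75 = 0.0493
χ² = 0.0061 + 0.0146 + 0.0493 = 0.070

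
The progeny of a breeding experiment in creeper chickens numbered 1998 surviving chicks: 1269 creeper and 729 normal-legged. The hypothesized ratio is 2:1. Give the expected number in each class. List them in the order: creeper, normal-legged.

Expected counts for N = 1998 under a 2:1 ratio (total parts = 3):
  creeper: 1998 × 2/3 = 1332
  normal-legged: 1998 × 1/3 = 666

1332, 666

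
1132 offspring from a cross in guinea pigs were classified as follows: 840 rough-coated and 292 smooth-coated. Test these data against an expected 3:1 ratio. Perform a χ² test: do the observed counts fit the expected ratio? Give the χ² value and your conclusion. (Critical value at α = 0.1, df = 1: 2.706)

Total ratio parts = 4. Expected numbers out of 1132:
  rough-coated: 1132 × 3/4 = 849
  smooth-coated: 1132 × 1/4 = 283
χ² = Σ (O − E)² / E
  rough-coated: (840 − 849)² / 849 = 0.0954
  smooth-coated: (292 − 283)² / 283 = 0.2862
χ² = 0.0954 + 0.2862 = 0.3816 ≈ 0.382
Degrees of freedom = 2 − 1 = 1; critical value at α = 0.1 is 2.706.
Since 0.382 < 2.706, we fail to reject the null hypothesis — the data are consistent with the 3:1 ratio.

0.382; consistent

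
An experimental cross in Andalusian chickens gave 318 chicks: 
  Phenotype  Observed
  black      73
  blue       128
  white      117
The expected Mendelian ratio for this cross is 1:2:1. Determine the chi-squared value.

24.264

Expected counts for N = 318 under a 1:2:1 ratio (total parts = 4):
  black: 318 × 1/4 = 79.5
  blue: 318 × 2/4 = 159
  white: 318 × 1/4 = 79.5
χ² = Σ (O − E)² / E
  black: (73 − 79.5)² / 79.5 = 0.5314
  blue: (128 − 159)² / 159 = 6.0440
  white: (117 − 79.5)² / 79.5 = 17.6887
χ² = 0.5314 + 6.0440 + 17.6887 = 24.2641 ≈ 24.264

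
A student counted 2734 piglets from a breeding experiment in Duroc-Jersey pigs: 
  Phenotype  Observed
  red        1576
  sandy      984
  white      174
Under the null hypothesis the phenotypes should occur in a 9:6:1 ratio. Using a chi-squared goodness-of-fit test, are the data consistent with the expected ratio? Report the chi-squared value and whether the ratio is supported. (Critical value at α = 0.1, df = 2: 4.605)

Under the 9:6:1 hypothesis (Σ ratio = 16, N = 2734):
  red: 2734 × 9/16 = 1537.875
  sandy: 2734 × 6/16 = 1025.25
  white: 2734 × 1/16 = 170.875
χ² = Σ (O − E)² / E
  red: (1576 − 1537.875)² / 1537.875 = 0.9451
  sandy: (984 − 1025.25)² / 1025.25 = 1.6597
  white: (174 − 170.875)² / 170.875 = 0.0572
χ² = 0.9451 + 1.6597 + 0.0572 = 2.662
Degrees of freedom = 3 − 1 = 2; critical value at α = 0.1 is 4.605.
Since 2.662 < 4.605, we fail to reject the null hypothesis — the data are consistent with the 9:6:1 ratio.

2.662; consistent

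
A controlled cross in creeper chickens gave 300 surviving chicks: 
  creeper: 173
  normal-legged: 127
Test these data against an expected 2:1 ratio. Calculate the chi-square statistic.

The 2:1 ratio has 3 parts, so with N = 300 the expected counts are:
  creeper: 300 × 2/3 = 200
  normal-legged: 300 × 1/3 = 100
χ² = Σ (O − E)² / E
  creeper: (173 − 200)² / 200 = 3.6450
  normal-legged: (127 − 100)² / 100 = 7.2900
χ² = 3.6450 + 7.2900 = 10.935

10.935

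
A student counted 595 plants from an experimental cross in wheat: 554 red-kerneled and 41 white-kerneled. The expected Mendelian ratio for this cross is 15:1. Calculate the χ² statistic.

0.417

Total ratio parts = 16. Expected numbers out of 595:
  red-kerneled: 595 × 15/16 = 557.8125
  white-kerneled: 595 × 1/16 = 37.1875
χ² = Σ (O − E)² / E
  red-kerneled: (554 − 557.8125)² / 557.8125 = 0.0261
  white-kerneled: (41 − 37.1875)² / 37.1875 = 0.3909
χ² = 0.0261 + 0.3909 = 0.417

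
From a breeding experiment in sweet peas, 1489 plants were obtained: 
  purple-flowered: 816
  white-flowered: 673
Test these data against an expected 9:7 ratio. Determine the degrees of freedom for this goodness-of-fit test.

A goodness-of-fit test with 2 phenotype classes has df = 2 − 1 = 1.

1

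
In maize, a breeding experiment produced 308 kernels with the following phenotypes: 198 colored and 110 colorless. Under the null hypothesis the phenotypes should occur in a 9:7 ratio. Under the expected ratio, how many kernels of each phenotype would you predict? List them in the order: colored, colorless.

Expected counts for N = 308 under a 9:7 ratio (total parts = 16):
  colored: 308 × 9/16 = 173.25
  colorless: 308 × 7/16 = 134.75

173.25, 134.75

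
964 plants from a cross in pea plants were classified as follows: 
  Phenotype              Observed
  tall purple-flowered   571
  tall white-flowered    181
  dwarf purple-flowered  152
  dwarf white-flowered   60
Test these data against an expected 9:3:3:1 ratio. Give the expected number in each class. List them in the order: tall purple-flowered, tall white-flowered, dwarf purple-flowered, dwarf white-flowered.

542.25, 180.75, 180.75, 60.25

Under the 9:3:3:1 hypothesis (Σ ratio = 16, N = 964):
  tall purple-flowered: 964 × 9/16 = 542.25
  tall white-flowered: 964 × 3/16 = 180.75
  dwarf purple-flowered: 964 × 3/16 = 180.75
  dwarf white-flowered: 964 × 1/16 = 60.25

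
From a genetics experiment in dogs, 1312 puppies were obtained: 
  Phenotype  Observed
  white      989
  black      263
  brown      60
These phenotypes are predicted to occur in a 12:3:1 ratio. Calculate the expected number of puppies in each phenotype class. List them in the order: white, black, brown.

984, 246, 82

Total ratio parts = 16. Expected numbers out of 1312:
  white: 1312 × 12/16 = 984
  black: 1312 × 3/16 = 246
  brown: 1312 × 1/16 = 82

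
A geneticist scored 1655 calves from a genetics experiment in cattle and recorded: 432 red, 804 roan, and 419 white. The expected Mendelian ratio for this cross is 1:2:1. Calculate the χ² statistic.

Total ratio parts = 4. Expected numbers out of 1655:
  red: 1655 × 1/4 = 413.75
  roan: 1655 × 2/4 = 827.5
  white: 1655 × 1/4 = 413.75
χ² = Σ (O − E)² / E
  red: (432 − 413.75)² / 413.75 = 0.8050
  roan: (804 − 827.5)² / 827.5 = 0.6674
  white: (419 − 413.75)² / 413.75 = 0.0666
χ² = 0.8050 + 0.6674 + 0.0666 = 1.539

1.539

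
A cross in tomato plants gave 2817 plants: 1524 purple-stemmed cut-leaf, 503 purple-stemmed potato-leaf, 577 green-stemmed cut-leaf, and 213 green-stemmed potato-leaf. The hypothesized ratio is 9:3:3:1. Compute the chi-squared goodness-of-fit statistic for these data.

Total ratio parts = 16. Expected numbers out of 2817:
  purple-stemmed cut-leaf: 2817 × 9/16 = 1584.5625
  purple-stemmed potato-leaf: 2817 × 3/16 = 528.1875
  green-stemmed cut-leaf: 2817 × 3/16 = 528.1875
  green-stemmed potato-leaf: 2817 × 1/16 = 176.0625
χ² = Σ (O − E)² / E
  purple-stemmed cut-leaf: (1524 − 1584.5625)² / 1584.5625 = 2.3147
  purple-stemmed potato-leaf: (503 − 528.1875)² / 528.1875 = 1.2011
  green-stemmed cut-leaf: (577 − 528.1875)² / 528.1875 = 4.5110
  green-stemmed potato-leaf: (213 − 176.0625)² / 176.0625 = 7.7494
χ² = 2.3147 + 1.2011 + 4.5110 + 7.7494 = 15.7762 ≈ 15.776

15.776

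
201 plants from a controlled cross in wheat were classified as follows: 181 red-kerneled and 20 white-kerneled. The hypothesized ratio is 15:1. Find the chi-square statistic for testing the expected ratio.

4.697

Total ratio parts = 16. Expected numbers out of 201:
  red-kerneled: 201 × 15/16 = 188.4375
  white-kerneled: 201 × 1/16 = 12.5625
χ² = Σ (O − E)² / E
  red-kerneled: (181 − 188.4375)² / 188.4375 = 0.2936
  white-kerneled: (20 − 12.5625)² / 12.5625 = 4.4033
χ² = 0.2936 + 4.4033 = 4.6969 ≈ 4.697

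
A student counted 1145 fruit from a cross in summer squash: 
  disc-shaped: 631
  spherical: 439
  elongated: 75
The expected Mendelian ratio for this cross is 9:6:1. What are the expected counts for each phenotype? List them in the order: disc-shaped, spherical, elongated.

644.0625, 429.375, 71.5625

Total ratio parts = 16. Expected numbers out of 1145:
  disc-shaped: 1145 × 9/16 = 644.0625
  spherical: 1145 × 6/16 = 429.375
  elongated: 1145 × 1/16 = 71.5625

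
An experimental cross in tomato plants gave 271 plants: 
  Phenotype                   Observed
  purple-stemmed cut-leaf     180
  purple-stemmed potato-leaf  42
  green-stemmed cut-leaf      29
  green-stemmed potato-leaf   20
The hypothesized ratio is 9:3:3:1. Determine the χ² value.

16.429

Total ratio parts = 16. Expected numbers out of 271:
  purple-stemmed cut-leaf: 271 × 9/16 = 152.4375
  purple-stemmed potato-leaf: 271 × 3/16 = 50.8125
  green-stemmed cut-leaf: 271 × 3/16 = 50.8125
  green-stemmed potato-leaf: 271 × 1/16 = 16.9375
χ² = Σ (O − E)² / E
  purple-stemmed cut-leaf: (180 − 152.4375)² / 152.4375 = 4.9836
  purple-stemmed potato-leaf: (42 − 50.8125)² / 50.8125 = 1.5284
  green-stemmed cut-leaf: (29 − 50.8125)² / 50.8125 = 9.3635
  green-stemmed potato-leaf: (20 − 16.9375)² / 16.9375 = 0.5537
χ² = 4.9836 + 1.5284 + 9.3635 + 0.5537 = 16.4292 ≈ 16.429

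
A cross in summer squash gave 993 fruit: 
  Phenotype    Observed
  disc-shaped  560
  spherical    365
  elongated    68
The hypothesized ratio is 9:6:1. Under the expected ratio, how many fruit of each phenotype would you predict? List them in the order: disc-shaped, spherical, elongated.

Expected counts for N = 993 under a 9:6:1 ratio (total parts = 16):
  disc-shaped: 993 × 9/16 = 558.5625
  spherical: 993 × 6/16 = 372.375
  elongated: 993 × 1/16 = 62.0625

558.5625, 372.375, 62.0625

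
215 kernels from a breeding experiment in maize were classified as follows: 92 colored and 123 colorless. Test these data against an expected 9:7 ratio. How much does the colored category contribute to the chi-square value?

6.924

Total ratio parts = 16. Expected numbers out of 215:
  colored: 215 × 9/16 = 120.9375
  colorless: 215 × 7/16 = 94.0625
Contribution of colored: (92 − 120.9375)² / 120.9375 = 6.9241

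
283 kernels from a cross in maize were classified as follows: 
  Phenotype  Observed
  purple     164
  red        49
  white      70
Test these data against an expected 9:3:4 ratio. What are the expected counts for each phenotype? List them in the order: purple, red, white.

159.1875, 53.0625, 70.75

The 9:3:4 ratio has 16 parts, so with N = 283 the expected counts are:
  purple: 283 × 9/16 = 159.1875
  red: 283 × 3/16 = 53.0625
  white: 283 × 4/16 = 70.75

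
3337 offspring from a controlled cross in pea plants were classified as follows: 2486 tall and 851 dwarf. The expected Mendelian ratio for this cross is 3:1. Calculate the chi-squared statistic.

0.448

Expected counts for N = 3337 under a 3:1 ratio (total parts = 4):
  tall: 3337 × 3/4 = 2502.75
  dwarf: 3337 × 1/4 = 834.25
χ² = Σ (O − E)² / E
  tall: (2486 − 2502.75)² / 2502.75 = 0.1121
  dwarf: (851 − 834.25)² / 834.25 = 0.3363
χ² = 0.1121 + 0.3363 = 0.4484 ≈ 0.448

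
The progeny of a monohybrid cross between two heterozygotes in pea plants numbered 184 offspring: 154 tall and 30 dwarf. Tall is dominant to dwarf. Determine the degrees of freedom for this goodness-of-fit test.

For a monohybrid cross between heterozygotes with complete dominance, the expected phenotypic ratio is 3:1.
A goodness-of-fit test with 2 phenotype classes has df = 2 − 1 = 1.

1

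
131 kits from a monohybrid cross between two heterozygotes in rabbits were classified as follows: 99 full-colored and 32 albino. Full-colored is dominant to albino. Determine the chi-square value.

For a monohybrid cross between heterozygotes with complete dominance, the expected phenotypic ratio is 3:1.
Total ratio parts = 4. Expected numbers out of 131:
  full-colored: 131 × 3/4 = 98.25
  albino: 131 × 1/4 = 32.75
χ² = Σ (O − E)² / E
  full-colored: (99 − 98.25)² / 98.25 = 0.0057
  albino: (32 − 32.75)² / 32.75 = 0.0172
χ² = 0.0057 + 0.0172 = 0.0229 ≈ 0.023

0.023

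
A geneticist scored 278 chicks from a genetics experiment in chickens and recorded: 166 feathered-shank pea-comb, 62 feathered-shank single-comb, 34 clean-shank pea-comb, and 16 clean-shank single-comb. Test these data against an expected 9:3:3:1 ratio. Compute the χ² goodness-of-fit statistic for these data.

8.875

Expected counts for N = 278 under a 9:3:3:1 ratio (total parts = 16):
  feathered-shank pea-comb: 278 × 9/16 = 156.375
  feathered-shank single-comb: 278 × 3/16 = 52.125
  clean-shank pea-comb: 278 × 3/16 = 52.125
  clean-shank single-comb: 278 × 1/16 = 17.375
χ² = Σ (O − E)² / E
  feathered-shank pea-comb: (166 − 156.375)² / 156.375 = 0.5924
  feathered-shank single-comb: (62 − 52.125)² / 52.125 = 1.8708
  clean-shank pea-comb: (34 − 52.125)² / 52.125 = 6.3025
  clean-shank single-comb: (16 − 17.375)² / 17.375 = 0.1088
χ² = 0.5924 + 1.8708 + 6.3025 + 0.1088 = 8.8745 ≈ 8.875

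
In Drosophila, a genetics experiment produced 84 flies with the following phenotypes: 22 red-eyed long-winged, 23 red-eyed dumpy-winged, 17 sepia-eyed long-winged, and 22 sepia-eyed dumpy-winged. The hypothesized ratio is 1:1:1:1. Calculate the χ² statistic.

1.048

Under the 1:1:1:1 hypothesis (Σ ratio = 4, N = 84):
  red-eyed long-winged: 84 × 1/4 = 21
  red-eyed dumpy-winged: 84 × 1/4 = 21
  sepia-eyed long-winged: 84 × 1/4 = 21
  sepia-eyed dumpy-winged: 84 × 1/4 = 21
χ² = Σ (O − E)² / E
  red-eyed long-winged: (22 − 21)² / 21 = 0.0476
  red-eyed dumpy-winged: (23 − 21)² / 21 = 0.1905
  sepia-eyed long-winged: (17 − 21)² / 21 = 0.7619
  sepia-eyed dumpy-winged: (22 − 21)² / 21 = 0.0476
χ² = 0.0476 + 0.1905 + 0.7619 + 0.0476 = 1.0476 ≈ 1.048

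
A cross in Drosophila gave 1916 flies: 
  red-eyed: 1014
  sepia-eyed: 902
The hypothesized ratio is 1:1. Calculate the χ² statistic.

6.547

Under the 1:1 hypothesis (Σ ratio = 2, N = 1916):
  red-eyed: 1916 × 1/2 = 958
  sepia-eyed: 1916 × 1/2 = 958
χ² = Σ (O − E)² / E
  red-eyed: (1014 − 958)² / 958 = 3.2735
  sepia-eyed: (902 − 958)² / 958 = 3.2735
χ² = 3.2735 + 3.2735 = 6.547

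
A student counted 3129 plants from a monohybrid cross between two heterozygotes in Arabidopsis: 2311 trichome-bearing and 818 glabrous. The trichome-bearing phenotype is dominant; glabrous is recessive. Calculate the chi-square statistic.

2.178

For a monohybrid cross between heterozygotes with complete dominance, the expected phenotypic ratio is 3:1.
Under the 3:1 hypothesis (Σ ratio = 4, N = 3129):
  trichome-bearing: 3129 × 3/4 = 2346.75
  glabrous: 3129 × 1/4 = 782.25
χ² = Σ (O − E)² / E
  trichome-bearing: (2311 − 2346.75)² / 2346.75 = 0.5446
  glabrous: (818 − 782.25)² / 782.25 = 1.6338
χ² = 0.5446 + 1.6338 = 2.1784 ≈ 2.178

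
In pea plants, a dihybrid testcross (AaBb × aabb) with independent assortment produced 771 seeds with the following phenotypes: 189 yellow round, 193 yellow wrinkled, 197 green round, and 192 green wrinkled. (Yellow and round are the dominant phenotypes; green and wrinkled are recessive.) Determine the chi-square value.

A dihybrid testcross with independent assortment gives a 1:1:1:1 ratio.
Expected counts for N = 771 under a 1:1:1:1 ratio (total parts = 4):
  yellow round: 771 × 1/4 = 192.75
  yellow wrinkled: 771 × 1/4 = 192.75
  green round: 771 × 1/4 = 192.75
  green wrinkled: 771 × 1/4 = 192.75
χ² = Σ (O − E)² / E
  yellow round: (189 − 192.75)² / 192.75 = 0.0730
  yellow wrinkled: (193 − 192.75)² / 192.75 = 0.0003
  green round: (197 − 192.75)² / 192.75 = 0.0937
  green wrinkled: (192 − 192.75)² / 192.75 = 0.0029
χ² = 0.0730 + 0.0003 + 0.0937 + 0.0029 = 0.1699 ≈ 0.170

0.170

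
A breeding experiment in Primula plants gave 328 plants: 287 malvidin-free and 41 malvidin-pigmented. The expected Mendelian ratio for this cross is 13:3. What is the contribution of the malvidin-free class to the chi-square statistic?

1.577

The 13:3 ratio has 16 parts, so with N = 328 the expected counts are:
  malvidin-free: 328 × 13/16 = 266.5
  malvidin-pigmented: 328 × 3/16 = 61.5
Contribution of malvidin-free: (287 − 266.5)² / 266.5 = 1.5769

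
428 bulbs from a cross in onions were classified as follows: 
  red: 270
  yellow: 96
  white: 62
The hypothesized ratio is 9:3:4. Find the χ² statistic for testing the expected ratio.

25.570

Total ratio parts = 16. Expected numbers out of 428:
  red: 428 × 9/16 = 240.75
  yellow: 428 × 3/16 = 80.25
  white: 428 × 4/16 = 107
χ² = Σ (O − E)² / E
  red: (270 − 240.75)² / 240.75 = 3.5537
  yellow: (96 − 80.25)² / 80.25 = 3.0911
  white: (62 − 107)² / 107 = 18.9252
χ² = 3.5537 + 3.0911 + 18.9252 = 25.570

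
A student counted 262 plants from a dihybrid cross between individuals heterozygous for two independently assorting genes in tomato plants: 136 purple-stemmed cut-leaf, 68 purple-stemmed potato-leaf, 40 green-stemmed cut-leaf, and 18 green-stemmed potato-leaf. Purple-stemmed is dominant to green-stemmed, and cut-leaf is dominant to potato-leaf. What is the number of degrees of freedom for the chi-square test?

A dihybrid F₂ with independent assortment and complete dominance at both loci gives a 9:3:3:1 phenotypic ratio.
A goodness-of-fit test with 4 phenotype classes has df = 4 − 1 = 3.

3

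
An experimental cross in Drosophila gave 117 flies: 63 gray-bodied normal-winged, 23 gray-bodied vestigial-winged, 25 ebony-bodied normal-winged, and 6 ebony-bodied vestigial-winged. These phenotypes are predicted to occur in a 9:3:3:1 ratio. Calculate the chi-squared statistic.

Total ratio parts = 16. Expected numbers out of 117:
  gray-bodied normal-winged: 117 × 9/16 = 65.8125
  gray-bodied vestigial-winged: 117 × 3/16 = 21.9375
  ebony-bodied normal-winged: 117 × 3/16 = 21.9375
  ebony-bodied vestigial-winged: 117 × 1/16 = 7.3125
χ² = Σ (O − E)² / E
  gray-bodied normal-winged: (63 − 65.8125)² / 65.8125 = 0.1202
  gray-bodied vestigial-winged: (23 − 21.9375)² / 21.9375 = 0.0515
  ebony-bodied normal-winged: (25 − 21.9375)² / 21.9375 = 0.4275
  ebony-bodied vestigial-winged: (6 − 7.3125)² / 7.3125 = 0.2356
χ² = 0.1202 + 0.0515 + 0.4275 + 0.2356 = 0.8348 ≈ 0.835

0.835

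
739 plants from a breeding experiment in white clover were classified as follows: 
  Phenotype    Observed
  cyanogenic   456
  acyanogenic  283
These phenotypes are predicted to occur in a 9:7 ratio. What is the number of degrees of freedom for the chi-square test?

1

A goodness-of-fit test with 2 phenotype classes has df = 2 − 1 = 1.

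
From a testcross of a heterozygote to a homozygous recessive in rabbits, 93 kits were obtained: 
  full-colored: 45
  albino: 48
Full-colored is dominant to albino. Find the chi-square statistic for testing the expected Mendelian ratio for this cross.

0.097

A testcross of a heterozygote (Aa × aa) gives a 1:1 phenotypic ratio.
Under the 1:1 hypothesis (Σ ratio = 2, N = 93):
  full-colored: 93 × 1/2 = 46.5
  albino: 93 × 1/2 = 46.5
χ² = Σ (O − E)² / E
  full-colored: (45 − 46.5)² / 46.5 = 0.0484
  albino: (48 − 46.5)² / 46.5 = 0.0484
χ² = 0.0484 + 0.0484 = 0.0968 ≈ 0.097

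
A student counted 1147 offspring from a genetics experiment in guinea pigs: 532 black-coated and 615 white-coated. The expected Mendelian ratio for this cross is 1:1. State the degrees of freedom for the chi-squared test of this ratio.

A goodness-of-fit test with 2 phenotype classes has df = 2 − 1 = 1.

1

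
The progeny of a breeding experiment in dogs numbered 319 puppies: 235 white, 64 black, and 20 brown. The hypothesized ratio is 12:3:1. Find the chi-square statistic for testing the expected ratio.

Expected counts for N = 319 under a 12:3:1 ratio (total parts = 16):
  white: 319 × 12/16 = 239.25
  black: 319 × 3/16 = 59.8125
  brown: 319 × 1/16 = 19.9375
χ² = Σ (O − E)² / E
  white: (235 − 239.25)² / 239.25 = 0.0755
  black: (64 − 59.8125)² / 59.8125 = 0.2932
  brown: (20 − 19.9375)² / 19.9375 = 0.0002
χ² = 0.0755 + 0.2932 + 0.0002 = 0.3689 ≈ 0.369

0.369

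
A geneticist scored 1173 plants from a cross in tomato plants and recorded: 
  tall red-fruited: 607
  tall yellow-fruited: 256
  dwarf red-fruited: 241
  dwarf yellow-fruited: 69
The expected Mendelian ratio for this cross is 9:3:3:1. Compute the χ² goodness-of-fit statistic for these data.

Under the 9:3:3:1 hypothesis (Σ ratio = 16, N = 1173):
  tall red-fruited: 1173 × 9/16 = 659.8125
  tall yellow-fruited: 1173 × 3/16 = 219.9375
  dwarf red-fruited: 1173 × 3/16 = 219.9375
  dwarf yellow-fruited: 1173 × 1/16 = 73.3125
χ² = Σ (O − E)² / E
  tall red-fruited: (607 − 659.8125)² / 659.8125 = 4.2272
  tall yellow-fruited: (256 − 219.9375)² / 219.9375 = 5.9131
  dwarf red-fruited: (241 − 219.9375)² / 219.9375 = 2.0171
  dwarf yellow-fruited: (69 − 73.3125)² / 73.3125 = 0.2537
χ² = 4.2272 + 5.9131 + 2.0171 + 0.2537 = 12.4111 ≈ 12.411

12.411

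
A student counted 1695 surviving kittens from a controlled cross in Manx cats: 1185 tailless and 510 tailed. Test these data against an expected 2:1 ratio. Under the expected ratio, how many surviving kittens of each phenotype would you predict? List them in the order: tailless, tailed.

Total ratio parts = 3. Expected numbers out of 1695:
  tailless: 1695 × 2/3 = 1130
  tailed: 1695 × 1/3 = 565

1130, 565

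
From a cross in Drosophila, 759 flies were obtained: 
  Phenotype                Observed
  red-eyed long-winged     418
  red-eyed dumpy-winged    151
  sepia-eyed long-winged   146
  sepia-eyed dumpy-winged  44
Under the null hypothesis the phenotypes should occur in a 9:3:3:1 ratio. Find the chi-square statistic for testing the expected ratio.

The 9:3:3:1 ratio has 16 parts, so with N = 759 the expected counts are:
  red-eyed long-winged: 759 × 9/16 = 426.9375
  red-eyed dumpy-winged: 759 × 3/16 = 142.3125
  sepia-eyed long-winged: 759 × 3/16 = 142.3125
  sepia-eyed dumpy-winged: 759 × 1/16 = 47.4375
χ² = Σ (O − E)² / E
  red-eyed long-winged: (418 − 426.9375)² / 426.9375 = 0.1871
  red-eyed dumpy-winged: (151 − 142.3125)² / 142.3125 = 0.5303
  sepia-eyed long-winged: (146 − 142.3125)² / 142.3125 = 0.0955
  sepia-eyed dumpy-winged: (44 − 47.4375)² / 47.4375 = 0.2491
χ² = 0.1871 + 0.5303 + 0.0955 + 0.2491 = 1.062

1.062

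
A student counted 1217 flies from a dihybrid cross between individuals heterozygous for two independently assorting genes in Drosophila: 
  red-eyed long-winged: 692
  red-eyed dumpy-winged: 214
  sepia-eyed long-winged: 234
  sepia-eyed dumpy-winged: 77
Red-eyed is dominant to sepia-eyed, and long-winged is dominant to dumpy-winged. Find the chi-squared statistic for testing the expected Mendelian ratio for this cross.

1.123

A dihybrid F₂ with independent assortment and complete dominance at both loci gives a 9:3:3:1 phenotypic ratio.
Expected counts for N = 1217 under a 9:3:3:1 ratio (total parts = 16):
  red-eyed long-winged: 1217 × 9/16 = 684.5625
  red-eyed dumpy-winged: 1217 × 3/16 = 228.1875
  sepia-eyed long-winged: 1217 × 3/16 = 228.1875
  sepia-eyed dumpy-winged: 1217 × 1/16 = 76.0625
χ² = Σ (O − E)² / E
  red-eyed long-winged: (692 − 684.5625)² / 684.5625 = 0.0808
  red-eyed dumpy-winged: (214 − 228.1875)² / 228.1875 = 0.8821
  sepia-eyed long-winged: (234 − 228.1875)² / 228.1875 = 0.1481
  sepia-eyed dumpy-winged: (77 − 76.0625)² / 76.0625 = 0.0116
χ² = 0.0808 + 0.8821 + 0.1481 + 0.0116 = 1.1226 ≈ 1.123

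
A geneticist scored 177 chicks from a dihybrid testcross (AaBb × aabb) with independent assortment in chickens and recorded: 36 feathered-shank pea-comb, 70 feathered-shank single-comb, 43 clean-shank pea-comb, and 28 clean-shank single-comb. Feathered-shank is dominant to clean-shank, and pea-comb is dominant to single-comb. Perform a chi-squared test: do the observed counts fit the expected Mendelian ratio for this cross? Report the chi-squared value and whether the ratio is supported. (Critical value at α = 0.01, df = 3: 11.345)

22.525; not consistent

A dihybrid testcross with independent assortment gives a 1:1:1:1 ratio.
Expected counts for N = 177 under a 1:1:1:1 ratio (total parts = 4):
  feathered-shank pea-comb: 177 × 1/4 = 44.25
  feathered-shank single-comb: 177 × 1/4 = 44.25
  clean-shank pea-comb: 177 × 1/4 = 44.25
  clean-shank single-comb: 177 × 1/4 = 44.25
χ² = Σ (O − E)² / E
  feathered-shank pea-comb: (36 − 44.25)² / 44.25 = 1.5381
  feathered-shank single-comb: (70 − 44.25)² / 44.25 = 14.9845
  clean-shank pea-comb: (43 − 44.25)² / 44.25 = 0.0353
  clean-shank single-comb: (28 − 44.25)² / 44.25 = 5.9675
χ² = 1.5381 + 14.9845 + 0.0353 + 5.9675 = 22.5254 ≈ 22.525
Degrees of freedom = 4 − 1 = 3; critical value at α = 0.01 is 11.345.
Since 22.525 > 11.345, we reject the null hypothesis — the data do not fit the 1:1:1:1 ratio.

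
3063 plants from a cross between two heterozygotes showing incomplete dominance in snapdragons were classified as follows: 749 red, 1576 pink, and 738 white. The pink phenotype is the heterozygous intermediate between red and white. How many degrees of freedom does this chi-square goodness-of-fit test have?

2

With incomplete dominance, a heterozygote × heterozygote cross gives a 1:2:1 phenotypic ratio.
A goodness-of-fit test with 3 phenotype classes has df = 3 − 1 = 2.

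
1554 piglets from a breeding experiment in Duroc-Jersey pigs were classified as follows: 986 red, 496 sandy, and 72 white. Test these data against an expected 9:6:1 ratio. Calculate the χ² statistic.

33.732

Expected counts for N = 1554 under a 9:6:1 ratio (total parts = 16):
  red: 1554 × 9/16 = 874.125
  sandy: 1554 × 6/16 = 582.75
  white: 1554 × 1/16 = 97.125
χ² = Σ (O − E)² / E
  red: (986 − 874.125)² / 874.125 = 14.3183
  sandy: (496 − 582.75)² / 582.75 = 12.9139
  white: (72 − 97.125)² / 97.125 = 6.4995
χ² = 14.3183 + 12.9139 + 6.4995 = 33.7317 ≈ 33.732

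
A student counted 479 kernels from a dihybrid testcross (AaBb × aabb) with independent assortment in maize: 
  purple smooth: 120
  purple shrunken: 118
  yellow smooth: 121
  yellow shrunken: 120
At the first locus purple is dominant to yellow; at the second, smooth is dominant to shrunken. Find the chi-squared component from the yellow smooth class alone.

0.013

A dihybrid testcross with independent assortment gives a 1:1:1:1 ratio.
Total ratio parts = 4. Expected numbers out of 479:
  purple smooth: 479 × 1/4 = 119.75
  purple shrunken: 479 × 1/4 = 119.75
  yellow smooth: 479 × 1/4 = 119.75
  yellow shrunken: 479 × 1/4 = 119.75
Contribution of yellow smooth: (121 − 119.75)² / 119.75 = 0.0130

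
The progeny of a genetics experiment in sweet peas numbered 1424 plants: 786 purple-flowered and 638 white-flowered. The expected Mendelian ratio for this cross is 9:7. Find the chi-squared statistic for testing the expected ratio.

Total ratio parts = 16. Expected numbers out of 1424:
  purple-flowered: 1424 × 9/16 = 801
  white-flowered: 1424 × 7/16 = 623
χ² = Σ (O − E)² / E
  purple-flowered: (786 − 801)² / 801 = 0.2809
  white-flowered: (638 − 623)² / 623 = 0.3612
χ² = 0.2809 + 0.3612 = 0.6421 ≈ 0.642

0.642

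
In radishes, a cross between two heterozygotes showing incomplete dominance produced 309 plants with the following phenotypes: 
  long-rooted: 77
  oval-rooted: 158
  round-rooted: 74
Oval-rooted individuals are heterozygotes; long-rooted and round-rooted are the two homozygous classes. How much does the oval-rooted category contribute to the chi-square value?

With incomplete dominance, a heterozygote × heterozygote cross gives a 1:2:1 phenotypic ratio.
The 1:2:1 ratio has 4 parts, so with N = 309 the expected counts are:
  long-rooted: 309 × 1/4 = 77.25
  oval-rooted: 309 × 2/4 = 154.5
  round-rooted: 309 × 1/4 = 77.25
Contribution of oval-rooted: (158 − 154.5)² / 154.5 = 0.0793

0.079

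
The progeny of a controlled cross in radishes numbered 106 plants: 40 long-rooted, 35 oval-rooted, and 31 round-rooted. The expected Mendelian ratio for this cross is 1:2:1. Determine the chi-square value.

Under the 1:2:1 hypothesis (Σ ratio = 4, N = 106):
  long-rooted: 106 × 1/4 = 26.5
  oval-rooted: 106 × 2/4 = 53
  round-rooted: 106 × 1/4 = 26.5
χ² = Σ (O − E)² / E
  long-rooted: (40 − 26.5)² / 26.5 = 6.8774
  oval-rooted: (35 − 53)² / 53 = 6.1132
  round-rooted: (31 − 26.5)² / 26.5 = 0.7642
χ² = 6.8774 + 6.1132 + 0.7642 = 13.7548 ≈ 13.755

13.755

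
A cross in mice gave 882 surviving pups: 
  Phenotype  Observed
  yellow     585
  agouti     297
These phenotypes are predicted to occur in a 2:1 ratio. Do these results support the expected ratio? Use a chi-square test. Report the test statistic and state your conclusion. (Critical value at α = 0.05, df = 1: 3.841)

0.046; consistent

Expected counts for N = 882 under a 2:1 ratio (total parts = 3):
  yellow: 882 × 2/3 = 588
  agouti: 882 × 1/3 = 294
χ² = Σ (O − E)² / E
  yellow: (585 − 588)² / 588 = 0.0153
  agouti: (297 − 294)² / 294 = 0.0306
χ² = 0.0153 + 0.0306 = 0.0459 ≈ 0.046
Degrees of freedom = 2 − 1 = 1; critical value at α = 0.05 is 3.841.
Since 0.046 < 3.841, we fail to reject the null hypothesis — the data are consistent with the 2:1 ratio.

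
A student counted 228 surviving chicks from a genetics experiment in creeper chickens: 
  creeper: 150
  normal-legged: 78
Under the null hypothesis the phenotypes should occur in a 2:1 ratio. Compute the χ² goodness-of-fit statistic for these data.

Total ratio parts = 3. Expected numbers out of 228:
  creeper: 228 × 2/3 = 152
  normal-legged: 228 × 1/3 = 76
χ² = Σ (O − E)² / E
  creeper: (150 − 152)² / 152 = 0.0263
  normal-legged: (78 − 76)² / 76 = 0.0526
χ² = 0.0263 + 0.0526 = 0.0789 ≈ 0.079

0.079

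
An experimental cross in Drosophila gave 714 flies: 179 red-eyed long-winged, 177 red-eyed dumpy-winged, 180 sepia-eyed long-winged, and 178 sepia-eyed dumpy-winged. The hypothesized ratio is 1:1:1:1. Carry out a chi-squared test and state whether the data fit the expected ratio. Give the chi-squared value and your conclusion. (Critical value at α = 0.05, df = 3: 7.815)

Total ratio parts = 4. Expected numbers out of 714:
  red-eyed long-winged: 714 × 1/4 = 178.5
  red-eyed dumpy-winged: 714 × 1/4 = 178.5
  sepia-eyed long-winged: 714 × 1/4 = 178.5
  sepia-eyed dumpy-winged: 714 × 1/4 = 178.5
χ² = Σ (O − E)² / E
  red-eyed long-winged: (179 − 178.5)² / 178.5 = 0.0014
  red-eyed dumpy-winged: (177 − 178.5)² / 178.5 = 0.0126
  sepia-eyed long-winged: (180 − 178.5)² / 178.5 = 0.0126
  sepia-eyed dumpy-winged: (178 − 178.5)² / 178.5 = 0.0014
χ² = 0.0014 + 0.0126 + 0.0126 + 0.0014 = 0.028
Degrees of freedom = 4 − 1 = 3; critical value at α = 0.05 is 7.815.
Since 0.028 < 7.815, we fail to reject the null hypothesis — the data are consistent with the 1:1:1:1 ratio.

0.028; consistent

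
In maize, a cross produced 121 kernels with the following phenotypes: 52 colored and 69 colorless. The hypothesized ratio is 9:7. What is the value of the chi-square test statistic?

Total ratio parts = 16. Expected numbers out of 121:
  colored: 121 × 9/16 = 68.0625
  colorless: 121 × 7/16 = 52.9375
χ² = Σ (O − E)² / E
  colored: (52 − 68.0625)² / 68.0625 = 3.7907
  colorless: (69 − 52.9375)² / 52.9375 = 4.8737
χ² = 3.7907 + 4.8737 = 8.6644 ≈ 8.664

8.664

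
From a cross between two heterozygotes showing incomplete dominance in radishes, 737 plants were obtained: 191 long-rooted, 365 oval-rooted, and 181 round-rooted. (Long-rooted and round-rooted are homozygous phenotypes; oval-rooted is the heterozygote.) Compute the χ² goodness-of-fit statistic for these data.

With incomplete dominance, a heterozygote × heterozygote cross gives a 1:2:1 phenotypic ratio.
Total ratio parts = 4. Expected numbers out of 737:
  long-rooted: 737 × 1/4 = 184.25
  oval-rooted: 737 × 2/4 = 368.5
  round-rooted: 737 × 1/4 = 184.25
χ² = Σ (O − E)² / E
  long-rooted: (191 − 184.25)² / 184.25 = 0.2473
  oval-rooted: (365 − 368.5)² / 368.5 = 0.0332
  round-rooted: (181 − 184.25)² / 184.25 = 0.0573
χ² = 0.2473 + 0.0332 + 0.0573 = 0.3378 ≈ 0.338

0.338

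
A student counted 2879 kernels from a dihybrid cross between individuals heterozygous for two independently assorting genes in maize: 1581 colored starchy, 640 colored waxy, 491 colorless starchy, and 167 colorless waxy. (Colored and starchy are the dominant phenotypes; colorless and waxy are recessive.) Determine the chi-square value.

A dihybrid F₂ with independent assortment and complete dominance at both loci gives a 9:3:3:1 phenotypic ratio.
Under the 9:3:3:1 hypothesis (Σ ratio = 16, N = 2879):
  colored starchy: 2879 × 9/16 = 1619.4375
  colored waxy: 2879 × 3/16 = 539.8125
  colorless starchy: 2879 × 3/16 = 539.8125
  colorless waxy: 2879 × 1/16 = 179.9375
χ² = Σ (O − E)² / E
  colored starchy: (1581 − 1619.4375)² / 1619.4375 = 0.9123
  colored waxy: (640 − 539.8125)² / 539.8125 = 18.5945
  colorless starchy: (491 − 539.8125)² / 539.8125 = 4.4139
  colorless waxy: (167 − 179.9375)² / 179.9375 = 0.9302
χ² = 0.9123 + 18.5945 + 4.4139 + 0.9302 = 24.8509 ≈ 24.851

24.851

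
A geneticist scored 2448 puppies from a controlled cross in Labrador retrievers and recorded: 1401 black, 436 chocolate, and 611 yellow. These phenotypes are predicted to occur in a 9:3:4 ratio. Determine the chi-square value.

Expected counts for N = 2448 under a 9:3:4 ratio (total parts = 16):
  black: 2448 × 9/16 = 1377
  chocolate: 2448 × 3/16 = 459
  yellow: 2448 × 4/16 = 612
χ² = Σ (O − E)² / E
  black: (1401 − 1377)² / 1377 = 0.4183
  chocolate: (436 − 459)² / 459 = 1.1525
  yellow: (611 − 612)² / 612 = 0.0016
χ² = 0.4183 + 1.1525 + 0.0016 = 1.5724 ≈ 1.572

1.572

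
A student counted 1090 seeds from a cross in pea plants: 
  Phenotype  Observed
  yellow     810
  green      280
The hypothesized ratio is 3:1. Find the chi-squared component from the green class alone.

0.206

Total ratio parts = 4. Expected numbers out of 1090:
  yellow: 1090 × 3/4 = 817.5
  green: 1090 × 1/4 = 272.5
Contribution of green: (280 − 272.5)² / 272.5 = 0.2064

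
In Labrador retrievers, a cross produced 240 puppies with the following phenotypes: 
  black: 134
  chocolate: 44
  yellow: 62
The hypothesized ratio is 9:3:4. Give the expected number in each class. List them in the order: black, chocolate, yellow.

Total ratio parts = 16. Expected numbers out of 240:
  black: 240 × 9/16 = 135
  chocolate: 240 × 3/16 = 45
  yellow: 240 × 4/16 = 60

135, 45, 60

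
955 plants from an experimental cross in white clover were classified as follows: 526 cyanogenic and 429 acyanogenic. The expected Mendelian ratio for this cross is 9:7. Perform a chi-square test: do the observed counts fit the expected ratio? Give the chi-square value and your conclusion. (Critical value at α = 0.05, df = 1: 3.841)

0.533; consistent

Expected counts for N = 955 under a 9:7 ratio (total parts = 16):
  cyanogenic: 955 × 9/16 = 537.1875
  acyanogenic: 955 × 7/16 = 417.8125
χ² = Σ (O − E)² / E
  cyanogenic: (526 − 537.1875)² / 537.1875 = 0.2330
  acyanogenic: (429 − 417.8125)² / 417.8125 = 0.2996
χ² = 0.2330 + 0.2996 = 0.5326 ≈ 0.533
Degrees of freedom = 2 − 1 = 1; critical value at α = 0.05 is 3.841.
Since 0.533 < 3.841, we fail to reject the null hypothesis — the data are consistent with the 9:7 ratio.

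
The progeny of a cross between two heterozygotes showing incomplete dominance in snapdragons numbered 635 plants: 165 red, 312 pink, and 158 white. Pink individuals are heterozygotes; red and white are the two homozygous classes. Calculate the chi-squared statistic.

With incomplete dominance, a heterozygote × heterozygote cross gives a 1:2:1 phenotypic ratio.
Under the 1:2:1 hypothesis (Σ ratio = 4, N = 635):
  red: 635 × 1/4 = 158.75
  pink: 635 × 2/4 = 317.5
  white: 635 × 1/4 = 158.75
χ² = Σ (O − E)² / E
  red: (165 − 158.75)² / 158.75 = 0.2461
  pink: (312 − 317.5)² / 317.5 = 0.0953
  white: (158 − 158.75)² / 158.75 = 0.0035
χ² = 0.2461 + 0.0953 + 0.0035 = 0.3449 ≈ 0.345

0.345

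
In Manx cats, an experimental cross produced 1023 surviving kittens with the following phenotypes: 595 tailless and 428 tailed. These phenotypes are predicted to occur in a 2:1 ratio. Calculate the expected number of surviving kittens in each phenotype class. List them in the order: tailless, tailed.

682, 341

The 2:1 ratio has 3 parts, so with N = 1023 the expected counts are:
  tailless: 1023 × 2/3 = 682
  tailed: 1023 × 1/3 = 341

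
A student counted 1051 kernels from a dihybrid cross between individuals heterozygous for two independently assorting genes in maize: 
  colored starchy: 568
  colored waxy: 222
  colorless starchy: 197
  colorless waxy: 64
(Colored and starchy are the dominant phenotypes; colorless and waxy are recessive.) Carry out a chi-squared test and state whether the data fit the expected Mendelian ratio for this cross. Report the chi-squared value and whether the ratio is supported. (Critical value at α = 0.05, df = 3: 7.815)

A dihybrid F₂ with independent assortment and complete dominance at both loci gives a 9:3:3:1 phenotypic ratio.
Under the 9:3:3:1 hypothesis (Σ ratio = 16, N = 1051):
  colored starchy: 1051 × 9/16 = 591.1875
  colored waxy: 1051 × 3/16 = 197.0625
  colorless starchy: 1051 × 3/16 = 197.0625
  colorless waxy: 1051 × 1/16 = 65.6875
χ² = Σ (O − E)² / E
  colored starchy: (568 − 591.1875)² / 591.1875 = 0.9095
  colored waxy: (222 − 197.0625)² / 197.0625 = 3.1557
  colorless starchy: (197 − 197.0625)² / 197.0625 = 0.0000
  colorless waxy: (64 − 65.6875)² / 65.6875 = 0.0434
χ² = 0.9095 + 3.1557 + 0.0000 + 0.0434 = 4.1086 ≈ 4.109
Degrees of freedom = 4 − 1 = 3; critical value at α = 0.05 is 7.815.
Since 4.109 < 7.815, we fail to reject the null hypothesis — the data are consistent with the 9:3:3:1 ratio.

4.109; consistent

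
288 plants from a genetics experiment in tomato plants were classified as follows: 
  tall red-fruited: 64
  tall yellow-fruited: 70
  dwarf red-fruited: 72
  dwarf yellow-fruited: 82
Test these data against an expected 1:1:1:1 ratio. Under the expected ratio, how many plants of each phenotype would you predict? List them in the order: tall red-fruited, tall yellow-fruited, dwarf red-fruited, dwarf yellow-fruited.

72, 72, 72, 72

Total ratio parts = 4. Expected numbers out of 288:
  tall red-fruited: 288 × 1/4 = 72
  tall yellow-fruited: 288 × 1/4 = 72
  dwarf red-fruited: 288 × 1/4 = 72
  dwarf yellow-fruited: 288 × 1/4 = 72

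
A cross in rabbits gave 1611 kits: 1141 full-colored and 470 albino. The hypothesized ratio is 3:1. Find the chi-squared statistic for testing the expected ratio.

Total ratio parts = 4. Expected numbers out of 1611:
  full-colored: 1611 × 3/4 = 1208.25
  albino: 1611 × 1/4 = 402.75
χ² = Σ (O − E)² / E
  full-colored: (1141 − 1208.25)² / 1208.25 = 3.7431
  albino: (470 − 402.75)² / 402.75 = 11.2292
χ² = 3.7431 + 11.2292 = 14.9723 ≈ 14.972

14.972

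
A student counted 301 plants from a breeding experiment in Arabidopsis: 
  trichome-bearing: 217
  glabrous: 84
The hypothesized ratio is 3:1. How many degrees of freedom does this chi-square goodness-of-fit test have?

A goodness-of-fit test with 2 phenotype classes has df = 2 − 1 = 1.

1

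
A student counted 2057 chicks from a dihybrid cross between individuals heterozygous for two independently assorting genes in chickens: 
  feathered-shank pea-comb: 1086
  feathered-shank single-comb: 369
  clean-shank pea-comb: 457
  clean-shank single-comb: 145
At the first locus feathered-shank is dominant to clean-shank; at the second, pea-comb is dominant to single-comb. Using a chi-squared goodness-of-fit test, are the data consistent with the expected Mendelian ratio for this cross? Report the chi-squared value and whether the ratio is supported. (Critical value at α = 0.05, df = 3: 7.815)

20.374; not consistent

A dihybrid F₂ with independent assortment and complete dominance at both loci gives a 9:3:3:1 phenotypic ratio.
Total ratio parts = 16. Expected numbers out of 2057:
  feathered-shank pea-comb: 2057 × 9/16 = 1157.0625
  feathered-shank single-comb: 2057 × 3/16 = 385.6875
  clean-shank pea-comb: 2057 × 3/16 = 385.6875
  clean-shank single-comb: 2057 × 1/16 = 128.5625
χ² = Σ (O − E)² / E
  feathered-shank pea-comb: (1086 − 1157.0625)² / 1157.0625 = 4.3644
  feathered-shank single-comb: (369 − 385.6875)² / 385.6875 = 0.7220
  clean-shank pea-comb: (457 − 385.6875)² / 385.6875 = 13.1855
  clean-shank single-comb: (145 − 128.5625)² / 128.5625 = 2.1016
χ² = 4.3644 + 0.7220 + 13.1855 + 2.1016 = 20.3735 ≈ 20.374
Degrees of freedom = 4 − 1 = 3; critical value at α = 0.05 is 7.815.
Since 20.374 > 7.815, we reject the null hypothesis — the data do not fit the 9:3:3:1 ratio.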